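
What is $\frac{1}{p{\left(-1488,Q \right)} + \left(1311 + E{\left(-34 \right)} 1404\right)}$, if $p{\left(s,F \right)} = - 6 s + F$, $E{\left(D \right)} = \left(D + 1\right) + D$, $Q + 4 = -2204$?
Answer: $- \frac{1}{86037} \approx -1.1623 \cdot 10^{-5}$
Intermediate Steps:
$Q = -2208$ ($Q = -4 - 2204 = -2208$)
$E{\left(D \right)} = 1 + 2 D$ ($E{\left(D \right)} = \left(1 + D\right) + D = 1 + 2 D$)
$p{\left(s,F \right)} = F - 6 s$
$\frac{1}{p{\left(-1488,Q \right)} + \left(1311 + E{\left(-34 \right)} 1404\right)} = \frac{1}{\left(-2208 - -8928\right) + \left(1311 + \left(1 + 2 \left(-34\right)\right) 1404\right)} = \frac{1}{\left(-2208 + 8928\right) + \left(1311 + \left(1 - 68\right) 1404\right)} = \frac{1}{6720 + \left(1311 - 94068\right)} = \frac{1}{6720 - 92757} = \frac{1}{-86037} = - \frac{1}{86037}$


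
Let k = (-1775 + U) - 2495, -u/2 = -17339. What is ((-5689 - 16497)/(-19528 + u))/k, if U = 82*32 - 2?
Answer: 11093/12483600 ≈ 0.00088861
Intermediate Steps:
u = 34678 (u = -2*(-17339) = 34678)
U = 2622 (U = 2624 - 2 = 2622)
k = -1648 (k = (-1775 + 2622) - 2495 = 847 - 2495 = -1648)
((-5689 - 16497)/(-19528 + u))/k = ((-5689 - 16497)/(-19528 + 34678))/(-1648) = -22186/15150*(-1/1648) = -22186*1/15150*(-1/1648) = -11093/7575*(-1/1648) = 11093/12483600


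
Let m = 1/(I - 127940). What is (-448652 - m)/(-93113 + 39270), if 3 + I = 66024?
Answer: 27780083187/3333904717 ≈ 8.3326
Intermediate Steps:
I = 66021 (I = -3 + 66024 = 66021)
m = -1/61919 (m = 1/(66021 - 127940) = 1/(-61919) = -1/61919 ≈ -1.6150e-5)
(-448652 - m)/(-93113 + 39270) = (-448652 - 1*(-1/61919))/(-93113 + 39270) = (-448652 + 1/61919)/(-53843) = -27780083187/61919*(-1/53843) = 27780083187/3333904717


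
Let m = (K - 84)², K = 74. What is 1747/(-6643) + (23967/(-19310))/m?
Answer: -3532669781/12827633000 ≈ -0.27540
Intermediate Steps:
m = 100 (m = (74 - 84)² = (-10)² = 100)
1747/(-6643) + (23967/(-19310))/m = 1747/(-6643) + (23967/(-19310))/100 = 1747*(-1/6643) + (23967*(-1/19310))*(1/100) = -1747/6643 - 23967/19310*1/100 = -1747/6643 - 23967/1931000 = -3532669781/12827633000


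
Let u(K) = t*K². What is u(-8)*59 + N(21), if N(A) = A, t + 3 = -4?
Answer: -26411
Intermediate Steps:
t = -7 (t = -3 - 4 = -7)
u(K) = -7*K²
u(-8)*59 + N(21) = -7*(-8)²*59 + 21 = -7*64*59 + 21 = -448*59 + 21 = -26432 + 21 = -26411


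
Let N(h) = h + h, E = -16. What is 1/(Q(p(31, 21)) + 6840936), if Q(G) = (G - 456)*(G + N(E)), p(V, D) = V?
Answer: 1/6841361 ≈ 1.4617e-7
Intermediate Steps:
N(h) = 2*h
Q(G) = (-456 + G)*(-32 + G) (Q(G) = (G - 456)*(G + 2*(-16)) = (-456 + G)*(G - 32) = (-456 + G)*(-32 + G))
1/(Q(p(31, 21)) + 6840936) = 1/((14592 + 31² - 488*31) + 6840936) = 1/((14592 + 961 - 15128) + 6840936) = 1/(425 + 6840936) = 1/6841361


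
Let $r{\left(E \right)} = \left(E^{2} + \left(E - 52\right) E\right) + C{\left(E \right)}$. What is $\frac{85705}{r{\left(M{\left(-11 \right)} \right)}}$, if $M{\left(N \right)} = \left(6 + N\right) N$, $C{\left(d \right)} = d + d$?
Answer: $\frac{17141}{660} \approx 25.971$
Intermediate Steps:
$C{\left(d \right)} = 2 d$
$M{\left(N \right)} = N \left(6 + N\right)$
$r{\left(E \right)} = E^{2} + 2 E + E \left(-52 + E\right)$ ($r{\left(E \right)} = \left(E^{2} + \left(E - 52\right) E\right) + 2 E = \left(E^{2} + \left(-52 + E\right) E\right) + 2 E = \left(E^{2} + E \left(-52 + E\right)\right) + 2 E = E^{2} + 2 E + E \left(-52 + E\right)$)
$\frac{85705}{r{\left(M{\left(-11 \right)} \right)}} = \frac{85705}{2 \left(- 11 \left(6 - 11\right)\right) \left(-25 - 11 \left(6 - 11\right)\right)} = \frac{85705}{2 \left(\left(-11\right) \left(-5\right)\right) \left(-25 - -55\right)} = \frac{85705}{2 \cdot 55 \left(-25 + 55\right)} = \frac{85705}{2 \cdot 55 \cdot 30} = \frac{85705}{3300} = 85705 \cdot \frac{1}{3300} = \frac{17141}{660}$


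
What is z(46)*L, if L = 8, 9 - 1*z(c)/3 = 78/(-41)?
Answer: 10728/41 ≈ 261.66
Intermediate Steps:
z(c) = 1341/41 (z(c) = 27 - 234/(-41) = 27 - 234*(-1)/41 = 27 - 3*(-78/41) = 27 + 234/41 = 1341/41)
z(46)*L = (1341/41)*8 = 10728/41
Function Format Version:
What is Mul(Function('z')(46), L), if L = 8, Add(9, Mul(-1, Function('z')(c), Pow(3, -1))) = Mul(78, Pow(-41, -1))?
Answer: Rational(10728, 41) ≈ 261.66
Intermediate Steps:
Function('z')(c) = Rational(1341, 41) (Function('z')(c) = Add(27, Mul(-3, Mul(78, Pow(-41, -1)))) = Add(27, Mul(-3, Mul(78, Rational(-1, 41)))) = Add(27, Mul(-3, Rational(-78, 41))) = Add(27, Rational(234, 41)) = Rational(1341, 41))
Mul(Function('z')(46), L) = Mul(Rational(1341, 41), 8) = Rational(10728, 41)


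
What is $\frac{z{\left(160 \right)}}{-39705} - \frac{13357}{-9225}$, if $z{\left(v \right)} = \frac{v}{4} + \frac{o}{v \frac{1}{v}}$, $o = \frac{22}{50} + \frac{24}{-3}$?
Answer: $\frac{176680142}{122092875} \approx 1.4471$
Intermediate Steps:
$o = - \frac{189}{25}$ ($o = 22 \cdot \frac{1}{50} + 24 \left(- \frac{1}{3}\right) = \frac{11}{25} - 8 = - \frac{189}{25} \approx -7.56$)
$z{\left(v \right)} = - \frac{189}{25} + \frac{v}{4}$ ($z{\left(v \right)} = \frac{v}{4} - \frac{189}{25 \frac{v}{v}} = v \frac{1}{4} - \frac{189}{25 \cdot 1} = \frac{v}{4} - \frac{189}{25} = - \frac{189}{25} + \frac{v}{4}$)
$\frac{z{\left(160 \right)}}{-39705} - \frac{13357}{-9225} = \frac{- \frac{189}{25} + \frac{1}{4} \cdot 160}{-39705} - \frac{13357}{-9225} = \left(- \frac{189}{25} + 40\right) \left(- \frac{1}{39705}\right) - - \frac{13357}{9225} = \frac{811}{25} \left(- \frac{1}{39705}\right) + \frac{13357}{9225} = - \frac{811}{992625} + \frac{13357}{9225} = \frac{176680142}{122092875}$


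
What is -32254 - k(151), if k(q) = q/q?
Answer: -32255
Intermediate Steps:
k(q) = 1
-32254 - k(151) = -32254 - 1*1 = -32254 - 1 = -32255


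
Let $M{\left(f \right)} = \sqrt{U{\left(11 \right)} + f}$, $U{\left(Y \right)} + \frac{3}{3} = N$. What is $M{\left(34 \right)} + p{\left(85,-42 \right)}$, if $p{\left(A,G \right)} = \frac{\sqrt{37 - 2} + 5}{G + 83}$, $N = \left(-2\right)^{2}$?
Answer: $\frac{5}{41} + \sqrt{37} + \frac{\sqrt{35}}{41} \approx 6.349$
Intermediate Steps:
$N = 4$
$U{\left(Y \right)} = 3$ ($U{\left(Y \right)} = -1 + 4 = 3$)
$p{\left(A,G \right)} = \frac{5 + \sqrt{35}}{83 + G}$ ($p{\left(A,G \right)} = \frac{\sqrt{35} + 5}{83 + G} = \frac{5 + \sqrt{35}}{83 + G}$)
$M{\left(f \right)} = \sqrt{3 + f}$
$M{\left(34 \right)} + p{\left(85,-42 \right)} = \sqrt{3 + 34} + \frac{5 + \sqrt{35}}{83 - 42} = \sqrt{37} + \frac{5 + \sqrt{35}}{41} = \sqrt{37} + \left(\frac{5}{41} + \frac{\sqrt{35}}{41}\right) = \frac{5}{41} + \sqrt{37} + \frac{\sqrt{35}}{41}$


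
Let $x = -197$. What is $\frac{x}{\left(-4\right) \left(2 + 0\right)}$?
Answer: $\frac{197}{8} \approx 24.625$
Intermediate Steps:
$\frac{x}{\left(-4\right) \left(2 + 0\right)} = - \frac{197}{\left(-4\right) \left(2 + 0\right)} = - \frac{197}{\left(-4\right) 2} = - \frac{197}{-8} = \left(-197\right) \left(- \frac{1}{8}\right) = \frac{197}{8}$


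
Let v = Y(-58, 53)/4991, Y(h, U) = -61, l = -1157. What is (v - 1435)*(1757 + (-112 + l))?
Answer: -3495127248/4991 ≈ -7.0029e+5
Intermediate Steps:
v = -61/4991 ≈ -0.012222
(v - 1435)*(1757 + (-112 + l)) = (-61/4991 - 1435)*(1757 + (-112 - 1157)) = -7162146*(1757 - 1269)/4991 = -7162146/4991*488 = -3495127248/4991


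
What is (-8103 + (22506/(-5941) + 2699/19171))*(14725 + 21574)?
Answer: -33515080559188400/113894911 ≈ -2.9426e+8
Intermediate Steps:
(-8103 + (22506/(-5941) + 2699/19171))*(14725 + 21574) = (-8103 + (22506*(-1/5941) + 2699*(1/19171)))*36299 = (-8103 + (-22506/5941 + 2699/19171))*36299 = (-8103 - 415427767/113894911)*36299 = -923305891600/113894911*36299 = -33515080559188400/113894911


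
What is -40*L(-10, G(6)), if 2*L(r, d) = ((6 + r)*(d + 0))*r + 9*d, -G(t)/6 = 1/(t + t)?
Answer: 490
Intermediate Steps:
G(t) = -3/t (G(t) = -6/(t + t) = -6*1/(2*t) = -3/t)
L(r, d) = 9*d/2 + d*r*(6 + r)/2 (L(r, d) = (((6 + r)*(d + 0))*r + 9*d)/2 = (((6 + r)*d)*r + 9*d)/2 = ((d*(6 + r))*r + 9*d)/2 = (d*r*(6 + r) + 9*d)/2 = (9*d + d*r*(6 + r))/2 = 9*d/2 + d*r*(6 + r)/2)
-40*L(-10, G(6)) = -20*(-3/6)*(9 + (-10)**2 + 6*(-10)) = -20*(-3*1/6)*(9 + 100 - 60) = -20*(-1)*49/2 = -40*(-49/4) = 490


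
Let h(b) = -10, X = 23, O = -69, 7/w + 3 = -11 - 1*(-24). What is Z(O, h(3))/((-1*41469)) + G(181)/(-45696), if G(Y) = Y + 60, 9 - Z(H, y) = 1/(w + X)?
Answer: -821865827/149702426496 ≈ -0.0054900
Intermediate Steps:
w = 7/10 (w = 7/(-3 + (-11 - 1*(-24))) = 7/(-3 + (-11 + 24)) = 7/(-3 + 13) = 7/10 ≈ 0.70000)
Z(H, y) = 2123/237 (Z(H, y) = 9 - 1/(7/10 + 23) = 9 - 1/237/10 = 9 - 1*10/237 = 9 - 10/237 = 2123/237)
G(Y) = 60 + Y
Z(O, h(3))/((-1*41469)) + G(181)/(-45696) = 2123/(237*((-1*41469))) + (60 + 181)/(-45696) = (2123/237)/(-41469) + 241*(-1/45696) = (2123/237)*(-1/41469) - 241/45696 = -2123/9828153 - 241/45696 = -821865827/149702426496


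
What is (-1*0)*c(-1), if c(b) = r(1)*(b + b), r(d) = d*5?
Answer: 0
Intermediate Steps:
r(d) = 5*d
c(b) = 10*b (c(b) = (5*1)*(b + b) = 5*(2*b) = 10*b)
(-1*0)*c(-1) = (-1*0)*(10*(-1)) = 0*(-10) = 0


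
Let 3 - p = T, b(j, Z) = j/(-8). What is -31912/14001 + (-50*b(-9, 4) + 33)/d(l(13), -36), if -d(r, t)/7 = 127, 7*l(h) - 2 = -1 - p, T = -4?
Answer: -112176979/49787556 ≈ -2.2531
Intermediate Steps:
b(j, Z) = -j/8 (b(j, Z) = j*(-1/8) = -j/8)
p = 7 (p = 3 - 1*(-4) = 3 + 4 = 7)
l(h) = -6/7 (l(h) = 2/7 + (-1 - 1*7)/7 = 2/7 + (-1 - 7)/7 = 2/7 + (1/7)*(-8) = 2/7 - 8/7 = -6/7)
d(r, t) = -889 (d(r, t) = -7*127 = -889)
-31912/14001 + (-50*b(-9, 4) + 33)/d(l(13), -36) = -31912/14001 + (-(-25)*(-9)/4 + 33)/(-889) = -31912*1/14001 + (-50*9/8 + 33)*(-1/889) = -31912/14001 + (-225/4 + 33)*(-1/889) = -31912/14001 - 93/4*(-1/889) = -31912/14001 + 93/3556 = -112176979/49787556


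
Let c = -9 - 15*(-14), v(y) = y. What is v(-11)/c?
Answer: -11/201 ≈ -0.054726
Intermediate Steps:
c = 201 (c = -9 + 210 = 201)
v(-11)/c = -11/201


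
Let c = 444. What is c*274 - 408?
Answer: 121248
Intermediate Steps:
c*274 - 408 = 444*274 - 408 = 121656 - 408 = 121248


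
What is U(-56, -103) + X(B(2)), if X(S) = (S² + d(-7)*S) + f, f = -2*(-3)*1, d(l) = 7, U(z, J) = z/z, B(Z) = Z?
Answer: 25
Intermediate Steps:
U(z, J) = 1
f = 6 (f = 6*1 = 6)
X(S) = 6 + S² + 7*S (X(S) = (S² + 7*S) + 6 = 6 + S² + 7*S)
U(-56, -103) + X(B(2)) = 1 + (6 + 2² + 7*2) = 1 + (6 + 4 + 14) = 1 + 24 = 25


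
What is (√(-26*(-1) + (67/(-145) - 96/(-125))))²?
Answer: 95359/3625 ≈ 26.306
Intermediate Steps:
(√(-26*(-1) + (67/(-145) - 96/(-125))))² = (√(26 + (67*(-1/145) - 96*(-1/125))))² = (√(26 + (-67/145 + 96/125)))² = (√(26 + 1109/3625))² = (√(95359/3625))² = (√13827055/725)² = 95359/3625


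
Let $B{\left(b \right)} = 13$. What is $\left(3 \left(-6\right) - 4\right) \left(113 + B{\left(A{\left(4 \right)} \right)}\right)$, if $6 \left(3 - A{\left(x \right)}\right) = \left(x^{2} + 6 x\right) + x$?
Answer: $-2772$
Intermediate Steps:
$A{\left(x \right)} = 3 - \frac{7 x}{6} - \frac{x^{2}}{6}$ ($A{\left(x \right)} = 3 - \frac{\left(x^{2} + 6 x\right) + x}{6} = 3 - \frac{x^{2} + 7 x}{6} = 3 - \left(\frac{x^{2}}{6} + \frac{7 x}{6}\right) = 3 - \frac{7 x}{6} - \frac{x^{2}}{6}$)
$\left(3 \left(-6\right) - 4\right) \left(113 + B{\left(A{\left(4 \right)} \right)}\right) = \left(3 \left(-6\right) - 4\right) \left(113 + 13\right) = \left(-18 - 4\right) 126 = \left(-22\right) 126 = -2772$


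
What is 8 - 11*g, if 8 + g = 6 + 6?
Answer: -36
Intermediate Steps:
g = 4 (g = -8 + (6 + 6) = -8 + 12 = 4)
8 - 11*g = 8 - 11*4 = 8 - 44 = -36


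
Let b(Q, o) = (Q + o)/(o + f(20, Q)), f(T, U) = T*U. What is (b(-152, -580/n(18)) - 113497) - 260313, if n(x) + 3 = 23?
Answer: -1147222709/3069 ≈ -3.7381e+5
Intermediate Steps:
n(x) = 20 (n(x) = -3 + 23 = 20)
b(Q, o) = (Q + o)/(o + 20*Q)
(b(-152, -580/n(18)) - 113497) - 260313 = ((-152 - 580/20)/(-580/20 + 20*(-152)) - 113497) - 260313 = ((-152 - 580*1/20)/(-580*1/20 - 3040) - 113497) - 260313 = ((-152 - 29)/(-29 - 3040) - 113497) - 260313 = (-181/(-3069) - 113497) - 260313 = (-1/3069*(-181) - 113497) - 260313 = (181/3069 - 113497) - 260313 = -348322112/3069 - 260313 = -1147222709/3069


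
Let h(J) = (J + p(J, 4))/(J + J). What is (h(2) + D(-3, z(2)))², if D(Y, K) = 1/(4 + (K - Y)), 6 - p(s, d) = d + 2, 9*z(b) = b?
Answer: 6889/16900 ≈ 0.40763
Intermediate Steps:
z(b) = b/9
p(s, d) = 4 - d (p(s, d) = 6 - (d + 2) = 6 - (2 + d) = 6 + (-2 - d) = 4 - d)
D(Y, K) = 1/(4 + K - Y)
h(J) = ½ (h(J) = (J + (4 - 1*4))/(J + J) = (J + (4 - 4))/((2*J)) = (J + 0)*(1/(2*J)) = J*(1/(2*J)) = ½)
(h(2) + D(-3, z(2)))² = (½ + 1/(4 + (⅑)*2 - 1*(-3)))² = (½ + 1/(4 + 2/9 + 3))² = (½ + 1/(65/9))² = (½ + 9/65)² = (83/130)² = 6889/16900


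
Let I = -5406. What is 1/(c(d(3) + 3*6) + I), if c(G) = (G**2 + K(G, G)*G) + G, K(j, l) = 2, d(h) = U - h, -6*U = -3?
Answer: -4/20477 ≈ -0.00019534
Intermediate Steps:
U = 1/2 (U = -1/6*(-3) = 1/2 ≈ 0.50000)
d(h) = 1/2 - h
c(G) = G**2 + 3*G (c(G) = (G**2 + 2*G) + G = G**2 + 3*G)
1/(c(d(3) + 3*6) + I) = 1/(((1/2 - 1*3) + 3*6)*(3 + ((1/2 - 1*3) + 3*6)) - 5406) = 1/(((1/2 - 3) + 18)*(3 + ((1/2 - 3) + 18)) - 5406) = 1/((-5/2 + 18)*(3 + (-5/2 + 18)) - 5406) = 1/(31*(3 + 31/2)/2 - 5406) = 1/((31/2)*(37/2) - 5406) = 1/(1147/4 - 5406) = 1/(-20477/4) = -4/20477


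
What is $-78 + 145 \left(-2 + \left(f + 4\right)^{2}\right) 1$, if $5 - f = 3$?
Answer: $4852$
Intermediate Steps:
$f = 2$ ($f = 5 - 3 = 2$)
$-78 + 145 \left(-2 + \left(f + 4\right)^{2}\right) 1 = -78 + 145 \left(-2 + \left(2 + 4\right)^{2}\right) 1 = -78 + 145 \left(-2 + 6^{2}\right) 1 = -78 + 145 \left(-2 + 36\right) 1 = -78 + 145 \cdot 34 \cdot 1 = -78 + 145 \cdot 34 = -78 + 4930 = 4852$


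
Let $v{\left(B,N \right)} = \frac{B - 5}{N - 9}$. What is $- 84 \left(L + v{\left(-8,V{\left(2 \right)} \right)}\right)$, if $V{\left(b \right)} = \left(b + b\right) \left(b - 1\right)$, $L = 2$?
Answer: $- \frac{1932}{5} \approx -386.4$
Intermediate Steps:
$V{\left(b \right)} = 2 b \left(-1 + b\right)$
$v{\left(B,N \right)} = \frac{-5 + B}{-9 + N}$
$- 84 \left(L + v{\left(-8,V{\left(2 \right)} \right)}\right) = - 84 \left(2 + \frac{-5 - 8}{-9 + 2 \cdot 2 \left(-1 + 2\right)}\right) = - 84 \left(2 + \frac{1}{-9 + 2 \cdot 2 \cdot 1} \left(-13\right)\right) = - 84 \left(2 + \frac{1}{-9 + 4} \left(-13\right)\right) = - 84 \left(2 + \frac{1}{-5} \left(-13\right)\right) = - 84 \left(2 - - \frac{13}{5}\right) = - 84 \left(2 + \frac{13}{5}\right) = \left(-84\right) \frac{23}{5} = - \frac{1932}{5}$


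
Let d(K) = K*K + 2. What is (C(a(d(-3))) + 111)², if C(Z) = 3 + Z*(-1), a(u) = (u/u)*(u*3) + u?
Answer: 4900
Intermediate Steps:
d(K) = 2 + K² (d(K) = K² + 2 = 2 + K²)
a(u) = 4*u (a(u) = 1*(3*u) + u = 3*u + u = 4*u)
C(Z) = 3 - Z
(C(a(d(-3))) + 111)² = ((3 - 4*(2 + (-3)²)) + 111)² = ((3 - 4*(2 + 9)) + 111)² = ((3 - 4*11) + 111)² = ((3 - 1*44) + 111)² = ((3 - 44) + 111)² = (-41 + 111)² = 70² = 4900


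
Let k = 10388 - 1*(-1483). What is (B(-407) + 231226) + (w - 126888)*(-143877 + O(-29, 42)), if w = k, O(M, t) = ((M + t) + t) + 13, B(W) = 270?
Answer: 16540711249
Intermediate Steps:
O(M, t) = 13 + M + 2*t (O(M, t) = (M + 2*t) + 13 = 13 + M + 2*t)
k = 11871 (k = 10388 + 1483 = 11871)
w = 11871
(B(-407) + 231226) + (w - 126888)*(-143877 + O(-29, 42)) = (270 + 231226) + (11871 - 126888)*(-143877 + (13 - 29 + 2*42)) = 231496 - 115017*(-143877 + (13 - 29 + 84)) = 231496 - 115017*(-143877 + 68) = 231496 - 115017*(-143809) = 231496 + 16540479753 = 16540711249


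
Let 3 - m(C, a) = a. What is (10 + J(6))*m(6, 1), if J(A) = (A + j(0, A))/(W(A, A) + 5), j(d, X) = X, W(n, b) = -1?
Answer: 26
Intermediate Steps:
m(C, a) = 3 - a
J(A) = A/2 (J(A) = (A + A)/(-1 + 5) = (2*A)/4 = (2*A)*(1/4) = A/2)
(10 + J(6))*m(6, 1) = (10 + (1/2)*6)*(3 - 1*1) = (10 + 3)*(3 - 1) = 13*2 = 26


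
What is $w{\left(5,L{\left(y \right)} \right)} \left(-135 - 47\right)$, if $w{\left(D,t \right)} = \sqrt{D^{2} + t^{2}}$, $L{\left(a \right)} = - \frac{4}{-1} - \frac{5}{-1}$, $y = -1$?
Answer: $- 182 \sqrt{106} \approx -1873.8$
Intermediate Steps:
$L{\left(a \right)} = 9$ ($L{\left(a \right)} = \left(-4\right) \left(-1\right) - -5 = 4 + 5 = 9$)
$w{\left(5,L{\left(y \right)} \right)} \left(-135 - 47\right) = \sqrt{5^{2} + 9^{2}} \left(-135 - 47\right) = \sqrt{25 + 81} \left(-182\right) = \sqrt{106} \left(-182\right) = - 182 \sqrt{106}$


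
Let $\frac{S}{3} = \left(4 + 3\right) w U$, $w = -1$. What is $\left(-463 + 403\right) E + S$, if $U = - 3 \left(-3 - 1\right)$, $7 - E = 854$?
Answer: $50568$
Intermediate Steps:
$E = -847$ ($E = 7 - 854 = -847$)
$U = 12$ ($U = \left(-3\right) \left(-4\right) = 12$)
$S = -252$ ($S = 3 \left(4 + 3\right) \left(-1\right) 12 = 3 \cdot 7 \left(-1\right) 12 = 3 \left(\left(-7\right) 12\right) = 3 \left(-84\right) = -252$)
$\left(-463 + 403\right) E + S = \left(-463 + 403\right) \left(-847\right) - 252 = \left(-60\right) \left(-847\right) - 252 = 50820 - 252 = 50568$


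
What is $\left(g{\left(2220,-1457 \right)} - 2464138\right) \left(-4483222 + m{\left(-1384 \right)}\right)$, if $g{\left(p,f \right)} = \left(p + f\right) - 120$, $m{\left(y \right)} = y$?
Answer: $11047804457970$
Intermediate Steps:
$g{\left(p,f \right)} = -120 + f + p$ ($g{\left(p,f \right)} = \left(f + p\right) - 120 = -120 + f + p$)
$\left(g{\left(2220,-1457 \right)} - 2464138\right) \left(-4483222 + m{\left(-1384 \right)}\right) = \left(\left(-120 - 1457 + 2220\right) - 2464138\right) \left(-4483222 - 1384\right) = \left(643 - 2464138\right) \left(-4484606\right) = \left(-2463495\right) \left(-4484606\right) = 11047804457970$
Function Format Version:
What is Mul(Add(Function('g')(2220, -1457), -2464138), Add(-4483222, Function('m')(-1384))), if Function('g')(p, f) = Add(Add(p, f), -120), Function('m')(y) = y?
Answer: 11047804457970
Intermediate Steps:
Function('g')(p, f) = Add(-120, f, p) (Function('g')(p, f) = Add(Add(f, p), -120) = Add(-120, f, p))
Mul(Add(Function('g')(2220, -1457), -2464138), Add(-4483222, Function('m')(-1384))) = Mul(Add(Add(-120, -1457, 2220), -2464138), Add(-4483222, -1384)) = Mul(Add(643, -2464138), -4484606) = Mul(-2463495, -4484606) = 11047804457970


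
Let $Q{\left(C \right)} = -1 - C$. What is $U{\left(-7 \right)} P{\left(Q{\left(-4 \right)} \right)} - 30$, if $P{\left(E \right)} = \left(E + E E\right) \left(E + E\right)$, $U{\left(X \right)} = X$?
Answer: $-534$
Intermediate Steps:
$P{\left(E \right)} = 2 E \left(E + E^{2}\right)$ ($P{\left(E \right)} = \left(E + E^{2}\right) 2 E = 2 E \left(E + E^{2}\right)$)
$U{\left(-7 \right)} P{\left(Q{\left(-4 \right)} \right)} - 30 = - 7 \cdot 2 \left(-1 - -4\right)^{2} \left(1 - -3\right) - 30 = - 7 \cdot 2 \left(-1 + 4\right)^{2} \left(1 + \left(-1 + 4\right)\right) - 30 = - 7 \cdot 2 \cdot 3^{2} \left(1 + 3\right) - 30 = - 7 \cdot 2 \cdot 9 \cdot 4 - 30 = \left(-7\right) 72 - 30 = -504 - 30 = -534$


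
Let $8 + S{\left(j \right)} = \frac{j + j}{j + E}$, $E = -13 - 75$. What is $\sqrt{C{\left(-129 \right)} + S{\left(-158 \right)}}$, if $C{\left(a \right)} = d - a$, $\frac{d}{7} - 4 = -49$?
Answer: $\frac{2 i \sqrt{728898}}{123} \approx 13.882 i$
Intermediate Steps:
$d = -315$ ($d = 28 + 7 \left(-49\right) = 28 - 343 = -315$)
$E = -88$ ($E = -13 - 75 = -88$)
$C{\left(a \right)} = -315 - a$
$S{\left(j \right)} = -8 + \frac{2 j}{-88 + j}$ ($S{\left(j \right)} = -8 + \frac{j + j}{j - 88} = -8 + \frac{2 j}{-88 + j}$)
$\sqrt{C{\left(-129 \right)} + S{\left(-158 \right)}} = \sqrt{\left(-315 - -129\right) + \frac{2 \left(352 - -474\right)}{-88 - 158}} = \sqrt{\left(-315 + 129\right) + \frac{2 \left(352 + 474\right)}{-246}} = \sqrt{-186 + 2 \left(- \frac{1}{246}\right) 826} = \sqrt{-186 - \frac{826}{123}} = \sqrt{- \frac{23704}{123}} = \frac{2 i \sqrt{728898}}{123}$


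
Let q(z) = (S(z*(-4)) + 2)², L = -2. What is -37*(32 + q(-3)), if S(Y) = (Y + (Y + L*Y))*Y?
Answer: -1332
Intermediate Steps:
S(Y) = 0 (S(Y) = (Y + (Y - 2*Y))*Y = (Y - Y)*Y = 0*Y = 0)
q(z) = 4 (q(z) = (0 + 2)² = 2² = 4)
-37*(32 + q(-3)) = -37*(32 + 4) = -37*36 = -1332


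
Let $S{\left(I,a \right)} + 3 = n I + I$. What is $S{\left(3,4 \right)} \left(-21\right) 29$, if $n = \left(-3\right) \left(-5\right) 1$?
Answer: $-27405$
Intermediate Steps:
$n = 15$ ($n = 15 \cdot 1 = 15$)
$S{\left(I,a \right)} = -3 + 16 I$ ($S{\left(I,a \right)} = -3 + \left(15 I + I\right) = -3 + 16 I$)
$S{\left(3,4 \right)} \left(-21\right) 29 = \left(-3 + 16 \cdot 3\right) \left(-21\right) 29 = \left(-3 + 48\right) \left(-21\right) 29 = 45 \left(-21\right) 29 = \left(-945\right) 29 = -27405$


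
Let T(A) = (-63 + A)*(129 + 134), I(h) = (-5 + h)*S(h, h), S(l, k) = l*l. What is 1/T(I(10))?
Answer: 1/114931 ≈ 8.7009e-6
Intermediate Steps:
S(l, k) = l**2
I(h) = h**2*(-5 + h) (I(h) = (-5 + h)*h**2 = h**2*(-5 + h))
T(A) = -16569 + 263*A (T(A) = (-63 + A)*263 = -16569 + 263*A)
1/T(I(10)) = 1/(-16569 + 263*(10**2*(-5 + 10))) = 1/(-16569 + 263*(100*5)) = 1/(-16569 + 263*500) = 1/(-16569 + 131500) = 1/114931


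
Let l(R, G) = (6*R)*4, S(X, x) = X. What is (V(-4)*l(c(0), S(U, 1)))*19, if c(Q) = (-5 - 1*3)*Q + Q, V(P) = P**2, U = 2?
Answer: 0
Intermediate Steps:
c(Q) = -7*Q (c(Q) = (-5 - 3)*Q + Q = -8*Q + Q = -7*Q)
l(R, G) = 24*R
(V(-4)*l(c(0), S(U, 1)))*19 = ((-4)**2*(24*(-7*0)))*19 = (16*(24*0))*19 = (16*0)*19 = 0*19 = 0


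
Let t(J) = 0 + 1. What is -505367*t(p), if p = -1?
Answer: -505367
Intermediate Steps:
t(J) = 1
-505367*t(p) = -505367*1 = -505367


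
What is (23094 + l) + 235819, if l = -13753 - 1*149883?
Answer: 95277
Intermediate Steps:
l = -163636 (l = -13753 - 149883 = -163636)
(23094 + l) + 235819 = (23094 - 163636) + 235819 = -140542 + 235819 = 95277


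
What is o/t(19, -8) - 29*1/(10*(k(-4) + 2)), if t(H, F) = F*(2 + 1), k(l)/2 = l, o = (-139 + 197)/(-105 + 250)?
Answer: 7/15 ≈ 0.46667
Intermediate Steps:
o = ⅖ (o = 58/145 = 58*(1/145) = ⅖ ≈ 0.40000)
k(l) = 2*l
t(H, F) = 3*F (t(H, F) = F*3 = 3*F)
o/t(19, -8) - 29*1/(10*(k(-4) + 2)) = 2/(5*((3*(-8)))) - 29*1/(10*(2*(-4) + 2)) = (⅖)/(-24) - 29*1/(10*(-8 + 2)) = (⅖)*(-1/24) - 29/((-6*10)) = -1/60 - 29/(-60) = -1/60 - 29*(-1/60) = -1/60 + 29/60 = 7/15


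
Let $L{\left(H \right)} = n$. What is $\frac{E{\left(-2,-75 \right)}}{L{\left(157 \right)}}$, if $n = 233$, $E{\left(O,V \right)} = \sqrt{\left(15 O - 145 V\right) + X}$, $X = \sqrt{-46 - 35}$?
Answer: $\frac{3 \sqrt{1205 + i}}{233} \approx 0.44695 + 0.00018546 i$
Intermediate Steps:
$X = 9 i$ ($X = \sqrt{-46 - 35} = \sqrt{-81} = 9 i \approx 9.0 i$)
$E{\left(O,V \right)} = \sqrt{- 145 V + 9 i + 15 O}$ ($E{\left(O,V \right)} = \sqrt{\left(15 O - 145 V\right) + 9 i} = \sqrt{\left(- 145 V + 15 O\right) + 9 i} = \sqrt{- 145 V + 9 i + 15 O}$)
$L{\left(H \right)} = 233$
$\frac{E{\left(-2,-75 \right)}}{L{\left(157 \right)}} = \frac{\sqrt{\left(-145\right) \left(-75\right) + 9 i + 15 \left(-2\right)}}{233} = \sqrt{10875 + 9 i - 30} \cdot \frac{1}{233} = \sqrt{10845 + 9 i} \frac{1}{233} = \frac{\sqrt{10845 + 9 i}}{233}$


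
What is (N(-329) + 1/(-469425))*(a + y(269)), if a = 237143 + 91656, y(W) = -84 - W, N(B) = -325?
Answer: -16702916160732/156475 ≈ -1.0674e+8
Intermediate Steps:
a = 328799
(N(-329) + 1/(-469425))*(a + y(269)) = (-325 + 1/(-469425))*(328799 + (-84 - 1*269)) = (-325 - 1/469425)*(328799 + (-84 - 269)) = -152563126*(328799 - 353)/469425 = -152563126/469425*328446 = -16702916160732/156475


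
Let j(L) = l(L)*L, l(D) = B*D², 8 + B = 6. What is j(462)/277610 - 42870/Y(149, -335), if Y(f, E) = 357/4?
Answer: -1156989296/971635 ≈ -1190.8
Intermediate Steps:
B = -2 (B = -8 + 6 = -2)
l(D) = -2*D²
j(L) = -2*L³ (j(L) = (-2*L²)*L = -2*L³)
Y(f, E) = 357/4 (Y(f, E) = 357*(¼) = 357/4)
j(462)/277610 - 42870/Y(149, -335) = -2*462³/277610 - 42870/357/4 = -2*98611128*(1/277610) - 42870*4/357 = -197222256*1/277610 - 57160/119 = -98611128/138805 - 57160/119 = -1156989296/971635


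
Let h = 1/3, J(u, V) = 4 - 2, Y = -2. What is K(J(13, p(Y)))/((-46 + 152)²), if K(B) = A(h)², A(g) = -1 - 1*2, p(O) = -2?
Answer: 9/11236 ≈ 0.00080100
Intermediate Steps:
J(u, V) = 2
h = ⅓ (h = 1*(⅓) = ⅓ ≈ 0.33333)
A(g) = -3 (A(g) = -1 - 2 = -3)
K(B) = 9 (K(B) = (-3)² = 9)
K(J(13, p(Y)))/((-46 + 152)²) = 9/((-46 + 152)²) = 9/(106²) = 9/11236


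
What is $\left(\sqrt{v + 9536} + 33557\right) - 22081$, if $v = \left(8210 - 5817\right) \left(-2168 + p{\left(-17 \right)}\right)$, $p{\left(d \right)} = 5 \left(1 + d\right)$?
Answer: $11476 + 2 i \sqrt{1342482} \approx 11476.0 + 2317.3 i$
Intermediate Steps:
$p{\left(d \right)} = 5 + 5 d$
$v = -5379464$ ($v = \left(8210 - 5817\right) \left(-2168 + \left(5 + 5 \left(-17\right)\right)\right) = 2393 \left(-2168 + \left(5 - 85\right)\right) = 2393 \left(-2168 - 80\right) = 2393 \left(-2248\right) = -5379464$)
$\left(\sqrt{v + 9536} + 33557\right) - 22081 = \left(\sqrt{-5379464 + 9536} + 33557\right) - 22081 = \left(\sqrt{-5369928} + 33557\right) - 22081 = \left(2 i \sqrt{1342482} + 33557\right) - 22081 = \left(33557 + 2 i \sqrt{1342482}\right) - 22081 = 11476 + 2 i \sqrt{1342482}$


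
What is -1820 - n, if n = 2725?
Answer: -4545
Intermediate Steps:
-1820 - n = -1820 - 1*2725 = -1820 - 2725 = -4545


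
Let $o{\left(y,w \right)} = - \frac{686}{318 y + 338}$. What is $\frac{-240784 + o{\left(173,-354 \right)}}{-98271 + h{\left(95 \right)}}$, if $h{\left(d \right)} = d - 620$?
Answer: $\frac{6663938327}{2734278096} \approx 2.4372$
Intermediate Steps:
$h{\left(d \right)} = -620 + d$
$o{\left(y,w \right)} = - \frac{686}{338 + 318 y}$
$\frac{-240784 + o{\left(173,-354 \right)}}{-98271 + h{\left(95 \right)}} = \frac{-240784 - \frac{343}{169 + 159 \cdot 173}}{-98271 + \left(-620 + 95\right)} = \frac{-240784 - \frac{343}{169 + 27507}}{-98271 - 525} = \frac{-240784 - \frac{343}{27676}}{-98796} = \left(-240784 - \frac{343}{27676}\right) \left(- \frac{1}{98796}\right) = \left(- \frac{6663938327}{27676}\right) \left(- \frac{1}{98796}\right) = \frac{6663938327}{2734278096}$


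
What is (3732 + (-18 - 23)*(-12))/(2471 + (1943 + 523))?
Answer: 4224/4937 ≈ 0.85558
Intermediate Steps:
(3732 + (-18 - 23)*(-12))/(2471 + (1943 + 523)) = (3732 - 41*(-12))/(2471 + 2466) = (3732 + 492)/4937 = 4224*(1/4937) = 4224/4937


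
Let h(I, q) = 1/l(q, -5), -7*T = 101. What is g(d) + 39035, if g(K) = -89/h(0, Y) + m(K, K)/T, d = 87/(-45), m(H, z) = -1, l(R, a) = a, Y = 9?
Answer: 3987487/101 ≈ 39480.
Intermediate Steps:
T = -101/7 (T = -⅐*101 = -101/7 ≈ -14.429)
h(I, q) = -⅕ (h(I, q) = 1/(-5) = -⅕)
d = -29/15 (d = 87*(-1/45) = -29/15 ≈ -1.9333)
g(K) = 44952/101 (g(K) = -89/(-⅕) - 1/(-101/7) = -89*(-5) - 1*(-7/101) = 445 + 7/101 = 44952/101)
g(d) + 39035 = 44952/101 + 39035 = 3987487/101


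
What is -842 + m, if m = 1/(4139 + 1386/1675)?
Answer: -5838603987/6934211 ≈ -842.00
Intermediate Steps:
m = 1675/6934211 (m = 1/(4139 + 1386*(1/1675)) = 1/(4139 + 1386/1675) = 1/(6934211/1675) = 1675/6934211 ≈ 0.00024156)
-842 + m = -842 + 1675/6934211 = -5838603987/6934211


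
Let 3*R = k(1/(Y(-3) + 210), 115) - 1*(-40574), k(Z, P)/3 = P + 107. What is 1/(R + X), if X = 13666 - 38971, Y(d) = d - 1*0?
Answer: -3/34675 ≈ -8.6518e-5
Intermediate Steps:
Y(d) = d (Y(d) = d + 0 = d)
k(Z, P) = 321 + 3*P (k(Z, P) = 3*(P + 107) = 3*(107 + P) = 321 + 3*P)
X = -25305
R = 41240/3 (R = ((321 + 3*115) - 1*(-40574))/3 = ((321 + 345) + 40574)/3 = (666 + 40574)/3 = (⅓)*41240 = 41240/3 ≈ 13747.)
1/(R + X) = 1/(41240/3 - 25305) = 1/(-34675/3) = -3/34675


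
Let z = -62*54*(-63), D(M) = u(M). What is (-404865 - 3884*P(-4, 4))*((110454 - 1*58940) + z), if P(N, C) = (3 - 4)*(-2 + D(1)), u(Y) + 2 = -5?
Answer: -115425743598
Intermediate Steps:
u(Y) = -7 (u(Y) = -2 - 5 = -7)
D(M) = -7
z = 210924 (z = -3348*(-63) = 210924)
P(N, C) = 9 (P(N, C) = (3 - 4)*(-2 - 7) = -1*(-9) = 9)
(-404865 - 3884*P(-4, 4))*((110454 - 1*58940) + z) = (-404865 - 3884*9)*((110454 - 1*58940) + 210924) = (-404865 - 34956)*((110454 - 58940) + 210924) = -439821*(51514 + 210924) = -439821*262438 = -115425743598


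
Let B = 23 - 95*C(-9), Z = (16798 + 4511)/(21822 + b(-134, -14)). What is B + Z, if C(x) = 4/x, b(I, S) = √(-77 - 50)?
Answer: 283714334039/4285798299 - 21309*I*√127/476199811 ≈ 66.199 - 0.00050428*I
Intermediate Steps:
b(I, S) = I*√127 (b(I, S) = √(-127) = I*√127)
Z = 21309/(21822 + I*√127) (Z = (16798 + 4511)/(21822 + I*√127) = 21309/(21822 + I*√127) ≈ 0.97649 - 0.00050428*I)
B = 587/9 (B = 23 - 380/(-9) = 23 - 380*(-1)/9 = 23 - 95*(-4/9) = 23 + 380/9 = 587/9 ≈ 65.222)
B + Z = 587/9 + (465004998/476199811 - 21309*I*√127/476199811) = 283714334039/4285798299 - 21309*I*√127/476199811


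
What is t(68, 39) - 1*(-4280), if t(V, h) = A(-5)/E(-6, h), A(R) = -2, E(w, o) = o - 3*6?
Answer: 89878/21 ≈ 4279.9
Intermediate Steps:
E(w, o) = -18 + o (E(w, o) = o - 18 = -18 + o)
t(V, h) = -2/(-18 + h)
t(68, 39) - 1*(-4280) = -2/(-18 + 39) - 1*(-4280) = -2/21 + 4280 = 89878/21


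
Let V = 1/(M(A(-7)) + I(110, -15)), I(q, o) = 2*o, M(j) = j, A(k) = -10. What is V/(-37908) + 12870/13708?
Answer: 4878763027/5196428640 ≈ 0.93887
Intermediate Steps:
V = -1/40 (V = 1/(-10 + 2*(-15)) = 1/(-10 - 30) = 1/(-40) = -1/40 ≈ -0.025000)
V/(-37908) + 12870/13708 = -1/40/(-37908) + 12870/13708 = -1/40*(-1/37908) + 12870*(1/13708) = 1/1516320 + 6435/6854 = 4878763027/5196428640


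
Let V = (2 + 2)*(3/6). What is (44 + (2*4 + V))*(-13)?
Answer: -702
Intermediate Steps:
V = 2 (V = 4*(3*(1/6)) = 4*(1/2) = 2)
(44 + (2*4 + V))*(-13) = (44 + (2*4 + 2))*(-13) = (44 + (8 + 2))*(-13) = (44 + 10)*(-13) = 54*(-13) = -702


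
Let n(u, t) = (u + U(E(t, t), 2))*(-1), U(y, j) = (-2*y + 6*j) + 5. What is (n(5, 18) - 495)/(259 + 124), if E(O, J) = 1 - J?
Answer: -551/383 ≈ -1.4386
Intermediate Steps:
U(y, j) = 5 - 2*y + 6*j
n(u, t) = -15 - u - 2*t (n(u, t) = (u + (5 - 2*(1 - t) + 6*2))*(-1) = (u + (5 + (-2 + 2*t) + 12))*(-1) = (u + (15 + 2*t))*(-1) = (15 + u + 2*t)*(-1) = -15 - u - 2*t)
(n(5, 18) - 495)/(259 + 124) = ((-15 - 1*5 - 2*18) - 495)/(259 + 124) = ((-15 - 5 - 36) - 495)/383 = (-56 - 495)*(1/383) = -551*1/383 = -551/383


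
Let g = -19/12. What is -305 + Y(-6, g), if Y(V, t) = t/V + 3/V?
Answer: -21977/72 ≈ -305.24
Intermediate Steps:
g = -19/12 (g = -19*1/12 = -19/12 ≈ -1.5833)
Y(V, t) = 3/V + t/V
-305 + Y(-6, g) = -305 + (3 - 19/12)/(-6) = -305 - ⅙*17/12 = -305 - 17/72 = -21977/72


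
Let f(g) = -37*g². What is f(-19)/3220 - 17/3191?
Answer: -42676927/10275020 ≈ -4.1535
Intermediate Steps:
f(-19)/3220 - 17/3191 = -37*(-19)²/3220 - 17/3191 = -37*361*(1/3220) - 17*1/3191 = -13357*1/3220 - 17/3191 = -13357/3220 - 17/3191 = -42676927/10275020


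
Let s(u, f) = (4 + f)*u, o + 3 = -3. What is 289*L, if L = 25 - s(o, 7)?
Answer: 26299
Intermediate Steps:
o = -6 (o = -3 - 3 = -6)
s(u, f) = u*(4 + f)
L = 91 (L = 25 - (-6)*(4 + 7) = 25 - (-6)*11 = 25 - 1*(-66) = 25 + 66 = 91)
289*L = 289*91 = 26299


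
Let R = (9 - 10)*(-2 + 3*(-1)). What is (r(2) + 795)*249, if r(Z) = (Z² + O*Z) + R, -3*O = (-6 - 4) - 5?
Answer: 202686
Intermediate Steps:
O = 5 (O = -((-6 - 4) - 5)/3 = -(-10 - 5)/3 = -⅓*(-15) = 5)
R = 5 (R = -(-2 - 3) = -1*(-5) = 5)
r(Z) = 5 + Z² + 5*Z (r(Z) = (Z² + 5*Z) + 5 = 5 + Z² + 5*Z)
(r(2) + 795)*249 = ((5 + 2² + 5*2) + 795)*249 = ((5 + 4 + 10) + 795)*249 = (19 + 795)*249 = 814*249 = 202686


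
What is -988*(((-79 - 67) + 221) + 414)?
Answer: -483132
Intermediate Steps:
-988*(((-79 - 67) + 221) + 414) = -988*((-146 + 221) + 414) = -988*(75 + 414) = -988*489 = -483132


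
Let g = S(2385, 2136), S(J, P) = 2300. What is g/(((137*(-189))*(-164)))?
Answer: 575/1061613 ≈ 0.00054163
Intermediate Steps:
g = 2300
g/(((137*(-189))*(-164))) = 2300/(((137*(-189))*(-164))) = 2300/((-25893*(-164))) = 2300/4246452 = 2300*(1/4246452) = 575/1061613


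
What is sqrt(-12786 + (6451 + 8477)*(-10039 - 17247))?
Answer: I*sqrt(407338194) ≈ 20183.0*I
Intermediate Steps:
sqrt(-12786 + (6451 + 8477)*(-10039 - 17247)) = sqrt(-12786 + 14928*(-27286)) = sqrt(-12786 - 407325408) = sqrt(-407338194) = I*sqrt(407338194)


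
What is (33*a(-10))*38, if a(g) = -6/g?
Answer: 3762/5 ≈ 752.40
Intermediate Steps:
(33*a(-10))*38 = (33*(-6/(-10)))*38 = (33*(-6*(-1/10)))*38 = (33*(3/5))*38 = (99/5)*38 = 3762/5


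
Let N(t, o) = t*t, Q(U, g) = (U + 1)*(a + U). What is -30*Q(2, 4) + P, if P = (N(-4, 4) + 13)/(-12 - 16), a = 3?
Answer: -12629/28 ≈ -451.04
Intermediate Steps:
Q(U, g) = (1 + U)*(3 + U) (Q(U, g) = (U + 1)*(3 + U) = (1 + U)*(3 + U))
N(t, o) = t²
P = -29/28 (P = ((-4)² + 13)/(-12 - 16) = (16 + 13)/(-28) = 29*(-1/28) = -29/28 ≈ -1.0357)
-30*Q(2, 4) + P = -30*(3 + 2² + 4*2) - 29/28 = -30*(3 + 4 + 8) - 29/28 = -30*15 - 29/28 = -450 - 29/28 = -12629/28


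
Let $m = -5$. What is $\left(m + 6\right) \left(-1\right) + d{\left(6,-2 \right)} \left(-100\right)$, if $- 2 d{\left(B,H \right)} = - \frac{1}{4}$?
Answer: $- \frac{27}{2} \approx -13.5$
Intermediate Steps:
$d{\left(B,H \right)} = \frac{1}{8}$ ($d{\left(B,H \right)} = - \frac{\left(-1\right) \frac{1}{4}}{2} = \left(- \frac{1}{2}\right) \left(- \frac{1}{4}\right) = \frac{1}{8}$)
$\left(m + 6\right) \left(-1\right) + d{\left(6,-2 \right)} \left(-100\right) = \left(-5 + 6\right) \left(-1\right) + \frac{1}{8} \left(-100\right) = 1 \left(-1\right) - \frac{25}{2} = -1 - \frac{25}{2} = - \frac{27}{2}$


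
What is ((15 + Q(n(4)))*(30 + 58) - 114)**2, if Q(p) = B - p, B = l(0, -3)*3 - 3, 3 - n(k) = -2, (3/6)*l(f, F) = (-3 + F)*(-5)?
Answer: 267060964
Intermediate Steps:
l(f, F) = 30 - 10*F (l(f, F) = 2*((-3 + F)*(-5)) = 2*(15 - 5*F) = 30 - 10*F)
n(k) = 5 (n(k) = 3 - 1*(-2) = 3 + 2 = 5)
B = 177 (B = (30 - 10*(-3))*3 - 3 = (30 + 30)*3 - 3 = 60*3 - 3 = 180 - 3 = 177)
Q(p) = 177 - p
((15 + Q(n(4)))*(30 + 58) - 114)**2 = ((15 + (177 - 1*5))*(30 + 58) - 114)**2 = ((15 + (177 - 5))*88 - 114)**2 = ((15 + 172)*88 - 114)**2 = (187*88 - 114)**2 = (16456 - 114)**2 = 16342**2 = 267060964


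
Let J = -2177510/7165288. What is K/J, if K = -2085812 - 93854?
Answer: 7808967316904/1088755 ≈ 7.1724e+6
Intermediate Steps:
K = -2179666
J = -1088755/3582644 (J = -2177510*1/7165288 = -1088755/3582644 ≈ -0.30390)
K/J = -2179666/(-1088755/3582644) = -2179666*(-3582644/1088755) = 7808967316904/1088755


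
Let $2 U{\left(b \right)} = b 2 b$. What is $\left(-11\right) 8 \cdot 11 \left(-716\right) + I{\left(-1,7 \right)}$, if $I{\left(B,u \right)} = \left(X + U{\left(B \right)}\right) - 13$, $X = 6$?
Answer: $693082$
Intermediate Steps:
$U{\left(b \right)} = b^{2}$ ($U{\left(b \right)} = \frac{b 2 b}{2} = \frac{2 b b}{2} = \frac{2 b^{2}}{2} = b^{2}$)
$I{\left(B,u \right)} = -7 + B^{2}$ ($I{\left(B,u \right)} = \left(6 + B^{2}\right) - 13 = -7 + B^{2}$)
$\left(-11\right) 8 \cdot 11 \left(-716\right) + I{\left(-1,7 \right)} = \left(-11\right) 8 \cdot 11 \left(-716\right) - \left(7 - \left(-1\right)^{2}\right) = \left(-88\right) 11 \left(-716\right) + \left(-7 + 1\right) = \left(-968\right) \left(-716\right) - 6 = 693088 - 6 = 693082$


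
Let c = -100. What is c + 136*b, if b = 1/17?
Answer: -92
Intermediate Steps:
b = 1/17 ≈ 0.058824
c + 136*b = -100 + 136*(1/17) = -100 + 8 = -92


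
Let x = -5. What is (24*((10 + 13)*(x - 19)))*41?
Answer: -543168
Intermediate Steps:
(24*((10 + 13)*(x - 19)))*41 = (24*((10 + 13)*(-5 - 19)))*41 = (24*(23*(-24)))*41 = (24*(-552))*41 = -13248*41 = -543168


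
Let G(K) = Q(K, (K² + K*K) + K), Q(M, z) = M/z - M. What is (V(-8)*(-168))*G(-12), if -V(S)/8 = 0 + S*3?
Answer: -8870400/23 ≈ -3.8567e+5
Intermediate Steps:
Q(M, z) = -M + M/z
G(K) = -K + K/(K + 2*K²) (G(K) = -K + K/((K² + K*K) + K) = -K + K/((K² + K²) + K) = -K + K/(2*K² + K) = -K + K/(K + 2*K²))
V(S) = -24*S (V(S) = -8*(0 + S*3) = -8*(0 + 3*S) = -24*S)
(V(-8)*(-168))*G(-12) = (-24*(-8)*(-168))*((1 - 1*(-12)*(1 + 2*(-12)))/(1 + 2*(-12))) = (192*(-168))*((1 - 1*(-12)*(1 - 24))/(1 - 24)) = -32256*(1 - 1*(-12)*(-23))/(-23) = -(-32256)*(1 - 276)/23 = -(-32256)*(-275)/23 = -32256*275/23 = -8870400/23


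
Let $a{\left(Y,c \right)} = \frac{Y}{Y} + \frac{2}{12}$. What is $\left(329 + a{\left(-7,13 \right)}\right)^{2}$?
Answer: $\frac{3924361}{36} \approx 1.0901 \cdot 10^{5}$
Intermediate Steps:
$a{\left(Y,c \right)} = \frac{7}{6}$ ($a{\left(Y,c \right)} = 1 + 2 \cdot \frac{1}{12} = 1 + \frac{1}{6} = \frac{7}{6}$)
$\left(329 + a{\left(-7,13 \right)}\right)^{2} = \left(329 + \frac{7}{6}\right)^{2} = \left(\frac{1981}{6}\right)^{2} = \frac{3924361}{36}$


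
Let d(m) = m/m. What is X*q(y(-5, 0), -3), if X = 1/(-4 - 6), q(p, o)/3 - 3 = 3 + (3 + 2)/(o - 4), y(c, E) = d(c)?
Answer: -111/70 ≈ -1.5857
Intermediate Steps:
d(m) = 1
y(c, E) = 1
q(p, o) = 18 + 15/(-4 + o) (q(p, o) = 9 + 3*(3 + (3 + 2)/(o - 4)) = 9 + 3*(3 + 5/(-4 + o)) = 9 + (9 + 15/(-4 + o)) = 18 + 15/(-4 + o))
X = -1/10 (X = 1/(-10) = -1/10 ≈ -0.10000)
X*q(y(-5, 0), -3) = -3*(-19 + 6*(-3))/(10*(-4 - 3)) = -3*(-19 - 18)/(10*(-7)) = -3*(-1)*(-37)/(10*7) = -1/10*111/7 = -111/70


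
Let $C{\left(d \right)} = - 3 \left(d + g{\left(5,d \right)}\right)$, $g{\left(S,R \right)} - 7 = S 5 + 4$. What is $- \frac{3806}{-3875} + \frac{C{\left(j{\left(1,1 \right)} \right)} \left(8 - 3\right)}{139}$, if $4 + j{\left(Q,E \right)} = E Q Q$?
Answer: $- \frac{1389091}{538625} \approx -2.579$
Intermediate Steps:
$g{\left(S,R \right)} = 11 + 5 S$ ($g{\left(S,R \right)} = 7 + \left(S 5 + 4\right) = 7 + \left(5 S + 4\right) = 7 + \left(4 + 5 S\right) = 11 + 5 S$)
$j{\left(Q,E \right)} = -4 + E Q^{2}$ ($j{\left(Q,E \right)} = -4 + E Q Q = -4 + E Q^{2}$)
$C{\left(d \right)} = -108 - 3 d$ ($C{\left(d \right)} = - 3 \left(d + \left(11 + 5 \cdot 5\right)\right) = - 3 \left(d + \left(11 + 25\right)\right) = - 3 \left(d + 36\right) = - 3 \left(36 + d\right) = -108 - 3 d$)
$- \frac{3806}{-3875} + \frac{C{\left(j{\left(1,1 \right)} \right)} \left(8 - 3\right)}{139} = - \frac{3806}{-3875} + \frac{\left(-108 - 3 \left(-4 + 1 \cdot 1^{2}\right)\right) \left(8 - 3\right)}{139} = \left(-3806\right) \left(- \frac{1}{3875}\right) + \left(-108 - 3 \left(-4 + 1 \cdot 1\right)\right) 5 \cdot \frac{1}{139} = \frac{3806}{3875} + \left(-108 - 3 \left(-4 + 1\right)\right) 5 \cdot \frac{1}{139} = \frac{3806}{3875} + \left(-108 - -9\right) 5 \cdot \frac{1}{139} = \frac{3806}{3875} + \left(-108 + 9\right) 5 \cdot \frac{1}{139} = \frac{3806}{3875} + \left(-99\right) 5 \cdot \frac{1}{139} = \frac{3806}{3875} - \frac{495}{139} = - \frac{1389091}{538625}$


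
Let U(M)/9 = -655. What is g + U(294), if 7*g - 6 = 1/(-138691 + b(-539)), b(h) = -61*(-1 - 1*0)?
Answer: -5719735171/970410 ≈ -5894.1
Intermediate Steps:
U(M) = -5895 (U(M) = 9*(-655) = -5895)
b(h) = 61 (b(h) = -61*(-1 + 0) = -61*(-1) = 61)
g = 831779/970410 (g = 6/7 + 1/(7*(-138691 + 61)) = 6/7 + (1/7)/(-138630) = 6/7 + (1/7)*(-1/138630) = 6/7 - 1/970410 = 831779/970410 ≈ 0.85714)
g + U(294) = 831779/970410 - 5895 = -5719735171/970410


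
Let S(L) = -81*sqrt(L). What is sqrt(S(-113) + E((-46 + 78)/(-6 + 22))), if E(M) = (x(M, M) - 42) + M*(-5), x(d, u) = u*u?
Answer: sqrt(-48 - 81*I*sqrt(113)) ≈ 20.179 - 21.335*I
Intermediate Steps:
x(d, u) = u**2
E(M) = -42 + M**2 - 5*M (E(M) = (M**2 - 42) + M*(-5) = (-42 + M**2) - 5*M = -42 + M**2 - 5*M)
sqrt(S(-113) + E((-46 + 78)/(-6 + 22))) = sqrt(-81*I*sqrt(113) + (-42 + ((-46 + 78)/(-6 + 22))**2 - 5*(-46 + 78)/(-6 + 22))) = sqrt(-81*I*sqrt(113) + (-42 + (32/16)**2 - 160/16)) = sqrt(-81*I*sqrt(113) + (-42 + (32*(1/16))**2 - 160/16)) = sqrt(-81*I*sqrt(113) + (-42 + 2**2 - 5*2)) = sqrt(-81*I*sqrt(113) + (-42 + 4 - 10)) = sqrt(-81*I*sqrt(113) - 48) = sqrt(-48 - 81*I*sqrt(113))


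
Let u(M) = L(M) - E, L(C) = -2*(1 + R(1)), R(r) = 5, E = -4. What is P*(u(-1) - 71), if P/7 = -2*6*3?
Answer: 19908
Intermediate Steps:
L(C) = -12 (L(C) = -2*(1 + 5) = -2*6 = -12)
u(M) = -8 (u(M) = -12 - 1*(-4) = -12 + 4 = -8)
P = -252 (P = 7*(-2*6*3) = 7*(-12*3) = 7*(-36) = -252)
P*(u(-1) - 71) = -252*(-8 - 71) = -252*(-79) = 19908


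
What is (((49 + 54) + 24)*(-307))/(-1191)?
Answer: 38989/1191 ≈ 32.736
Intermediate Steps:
(((49 + 54) + 24)*(-307))/(-1191) = ((103 + 24)*(-307))*(-1/1191) = (127*(-307))*(-1/1191) = -38989*(-1/1191) = 38989/1191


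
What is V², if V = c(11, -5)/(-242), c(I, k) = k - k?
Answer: 0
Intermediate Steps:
c(I, k) = 0
V = 0 (V = 0/(-242) = 0*(-1/242) = 0)
V² = 0² = 0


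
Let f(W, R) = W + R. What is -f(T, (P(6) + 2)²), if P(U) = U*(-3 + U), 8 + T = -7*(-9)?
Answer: -455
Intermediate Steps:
T = 55 (T = -8 - 7*(-9) = -8 + 63 = 55)
f(W, R) = R + W
-f(T, (P(6) + 2)²) = -((6*(-3 + 6) + 2)² + 55) = -((6*3 + 2)² + 55) = -((18 + 2)² + 55) = -(20² + 55) = -(400 + 55) = -1*455 = -455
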